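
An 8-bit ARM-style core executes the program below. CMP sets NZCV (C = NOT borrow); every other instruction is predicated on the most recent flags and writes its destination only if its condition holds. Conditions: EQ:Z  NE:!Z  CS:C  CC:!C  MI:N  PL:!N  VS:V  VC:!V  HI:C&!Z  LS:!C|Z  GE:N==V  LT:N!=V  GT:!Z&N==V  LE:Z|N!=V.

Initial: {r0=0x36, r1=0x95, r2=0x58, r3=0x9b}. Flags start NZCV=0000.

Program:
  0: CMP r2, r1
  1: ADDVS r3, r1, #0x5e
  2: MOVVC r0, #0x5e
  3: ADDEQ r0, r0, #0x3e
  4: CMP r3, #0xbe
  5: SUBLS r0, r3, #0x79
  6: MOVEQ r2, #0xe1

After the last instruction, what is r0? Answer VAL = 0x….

VAL = 0x36

[0] flags=1001 → (cmp)
[1] flags=1001 VS?T → r3=0xf3
[2] flags=1001 VC?F → skip
[3] flags=1001 EQ?F → skip
[4] flags=0010 → (cmp)
[5] flags=0010 LS?F → skip
[6] flags=0010 EQ?F → skip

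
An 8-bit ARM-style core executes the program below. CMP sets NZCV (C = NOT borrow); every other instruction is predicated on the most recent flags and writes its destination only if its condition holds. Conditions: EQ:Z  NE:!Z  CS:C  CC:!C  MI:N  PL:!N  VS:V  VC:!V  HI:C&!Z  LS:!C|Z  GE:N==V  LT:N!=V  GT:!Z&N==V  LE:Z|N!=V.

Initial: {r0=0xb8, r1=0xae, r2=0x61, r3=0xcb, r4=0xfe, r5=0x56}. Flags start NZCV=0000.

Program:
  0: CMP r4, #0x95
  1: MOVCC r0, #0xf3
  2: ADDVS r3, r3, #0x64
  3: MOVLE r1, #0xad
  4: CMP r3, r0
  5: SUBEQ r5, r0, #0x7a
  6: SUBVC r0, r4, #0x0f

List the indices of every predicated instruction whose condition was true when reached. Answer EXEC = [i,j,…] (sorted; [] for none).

[0] flags=0010 → (cmp)
[1] flags=0010 CC?F → skip
[2] flags=0010 VS?F → skip
[3] flags=0010 LE?F → skip
[4] flags=0010 → (cmp)
[5] flags=0010 EQ?F → skip
[6] flags=0010 VC?T → r0=0xef

EXEC = [6]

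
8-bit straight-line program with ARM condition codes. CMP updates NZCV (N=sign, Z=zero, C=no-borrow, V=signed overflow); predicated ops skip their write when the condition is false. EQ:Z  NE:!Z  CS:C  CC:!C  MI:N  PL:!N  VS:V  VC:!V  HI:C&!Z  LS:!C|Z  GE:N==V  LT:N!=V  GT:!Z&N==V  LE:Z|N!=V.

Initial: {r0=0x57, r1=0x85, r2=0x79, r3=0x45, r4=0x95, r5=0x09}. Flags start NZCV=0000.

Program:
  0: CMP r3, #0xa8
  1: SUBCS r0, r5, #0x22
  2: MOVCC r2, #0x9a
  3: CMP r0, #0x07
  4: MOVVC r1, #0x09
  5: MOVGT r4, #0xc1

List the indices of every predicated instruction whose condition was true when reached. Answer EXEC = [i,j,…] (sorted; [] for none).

[0] flags=1001 → (cmp)
[1] flags=1001 CS?F → skip
[2] flags=1001 CC?T → r2=0x9a
[3] flags=0010 → (cmp)
[4] flags=0010 VC?T → r1=0x09
[5] flags=0010 GT?T → r4=0xc1

EXEC = [2,4,5]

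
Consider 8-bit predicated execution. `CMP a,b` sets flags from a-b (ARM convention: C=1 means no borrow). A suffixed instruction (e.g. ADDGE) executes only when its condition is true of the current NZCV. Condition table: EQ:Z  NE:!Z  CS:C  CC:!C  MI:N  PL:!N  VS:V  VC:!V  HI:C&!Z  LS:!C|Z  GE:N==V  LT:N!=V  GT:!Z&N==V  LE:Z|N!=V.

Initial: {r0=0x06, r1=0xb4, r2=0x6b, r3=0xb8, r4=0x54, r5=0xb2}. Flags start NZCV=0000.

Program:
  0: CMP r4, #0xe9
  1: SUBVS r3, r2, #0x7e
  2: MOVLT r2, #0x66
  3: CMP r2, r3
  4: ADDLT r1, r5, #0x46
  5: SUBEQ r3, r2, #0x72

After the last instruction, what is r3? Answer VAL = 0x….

[0] flags=0000 → (cmp)
[1] flags=0000 VS?F → skip
[2] flags=0000 LT?F → skip
[3] flags=1001 → (cmp)
[4] flags=1001 LT?F → skip
[5] flags=1001 EQ?F → skip

VAL = 0xb8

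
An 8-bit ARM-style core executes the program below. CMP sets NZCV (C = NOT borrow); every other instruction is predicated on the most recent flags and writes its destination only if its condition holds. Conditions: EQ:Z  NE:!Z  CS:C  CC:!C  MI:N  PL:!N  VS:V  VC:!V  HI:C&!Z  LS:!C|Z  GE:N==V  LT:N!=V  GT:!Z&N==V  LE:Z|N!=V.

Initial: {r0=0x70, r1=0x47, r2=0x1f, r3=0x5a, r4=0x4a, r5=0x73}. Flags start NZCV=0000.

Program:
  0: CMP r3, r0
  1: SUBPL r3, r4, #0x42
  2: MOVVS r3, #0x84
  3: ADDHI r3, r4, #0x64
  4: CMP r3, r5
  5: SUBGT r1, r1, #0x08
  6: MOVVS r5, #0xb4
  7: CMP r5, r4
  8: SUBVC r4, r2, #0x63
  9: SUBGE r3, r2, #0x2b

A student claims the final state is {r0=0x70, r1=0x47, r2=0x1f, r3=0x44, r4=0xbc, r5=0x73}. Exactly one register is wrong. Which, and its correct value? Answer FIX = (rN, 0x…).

FIX = (r3, 0xf4)

[0] flags=1000 → (cmp)
[1] flags=1000 PL?F → skip
[2] flags=1000 VS?F → skip
[3] flags=1000 HI?F → skip
[4] flags=1000 → (cmp)
[5] flags=1000 GT?F → skip
[6] flags=1000 VS?F → skip
[7] flags=0010 → (cmp)
[8] flags=0010 VC?T → r4=0xbc
[9] flags=0010 GE?T → r3=0xf4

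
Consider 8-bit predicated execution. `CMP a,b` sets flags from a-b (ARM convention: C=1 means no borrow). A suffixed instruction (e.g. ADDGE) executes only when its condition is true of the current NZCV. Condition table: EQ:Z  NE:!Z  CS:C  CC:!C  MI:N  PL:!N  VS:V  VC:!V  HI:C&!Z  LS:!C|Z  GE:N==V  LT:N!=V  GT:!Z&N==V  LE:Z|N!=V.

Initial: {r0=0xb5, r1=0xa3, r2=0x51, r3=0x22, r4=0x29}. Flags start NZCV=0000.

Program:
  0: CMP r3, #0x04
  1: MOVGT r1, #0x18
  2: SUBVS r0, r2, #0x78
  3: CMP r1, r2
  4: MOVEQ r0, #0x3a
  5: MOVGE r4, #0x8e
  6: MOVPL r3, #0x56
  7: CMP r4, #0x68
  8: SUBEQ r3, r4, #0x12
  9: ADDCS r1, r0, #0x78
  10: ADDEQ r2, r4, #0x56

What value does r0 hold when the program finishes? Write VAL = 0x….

VAL = 0xb5

0: ✓ CMP  NZCV=0010
1: ✓ MOVGT  r1←0x18
2: · SUBVS
3: ✓ CMP  NZCV=1000
4: · MOVEQ
5: · MOVGE
6: · MOVPL
7: ✓ CMP  NZCV=1000
8: · SUBEQ
9: · ADDCS
10: · ADDEQ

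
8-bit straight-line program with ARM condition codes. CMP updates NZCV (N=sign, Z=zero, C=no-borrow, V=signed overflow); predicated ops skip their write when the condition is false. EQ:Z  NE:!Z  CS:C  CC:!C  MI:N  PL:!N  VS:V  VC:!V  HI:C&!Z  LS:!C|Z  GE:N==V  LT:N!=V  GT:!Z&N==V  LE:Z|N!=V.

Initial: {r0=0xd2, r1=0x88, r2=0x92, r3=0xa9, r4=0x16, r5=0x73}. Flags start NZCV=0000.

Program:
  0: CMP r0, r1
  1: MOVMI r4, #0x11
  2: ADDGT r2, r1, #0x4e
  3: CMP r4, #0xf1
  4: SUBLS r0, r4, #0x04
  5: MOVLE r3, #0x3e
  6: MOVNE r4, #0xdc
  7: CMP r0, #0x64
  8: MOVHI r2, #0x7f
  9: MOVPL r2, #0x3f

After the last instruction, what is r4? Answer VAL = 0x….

VAL = 0xdc

[0] flags=0010 → (cmp)
[1] flags=0010 MI?F → skip
[2] flags=0010 GT?T → r2=0xd6
[3] flags=0000 → (cmp)
[4] flags=0000 LS?T → r0=0x12
[5] flags=0000 LE?F → skip
[6] flags=0000 NE?T → r4=0xdc
[7] flags=1000 → (cmp)
[8] flags=1000 HI?F → skip
[9] flags=1000 PL?F → skip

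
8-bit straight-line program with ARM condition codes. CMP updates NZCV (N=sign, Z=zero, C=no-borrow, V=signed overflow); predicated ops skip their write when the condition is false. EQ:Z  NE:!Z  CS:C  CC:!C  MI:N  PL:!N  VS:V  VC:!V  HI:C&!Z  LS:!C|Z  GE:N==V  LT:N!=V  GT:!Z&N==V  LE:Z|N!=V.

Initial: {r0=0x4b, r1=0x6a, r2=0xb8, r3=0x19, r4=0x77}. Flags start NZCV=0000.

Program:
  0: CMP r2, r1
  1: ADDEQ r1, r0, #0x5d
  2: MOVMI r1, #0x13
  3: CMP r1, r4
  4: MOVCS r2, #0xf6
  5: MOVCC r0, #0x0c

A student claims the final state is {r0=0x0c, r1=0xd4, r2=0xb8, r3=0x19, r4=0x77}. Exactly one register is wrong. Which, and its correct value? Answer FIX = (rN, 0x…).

[0] flags=0011 → (cmp)
[1] flags=0011 EQ?F → skip
[2] flags=0011 MI?F → skip
[3] flags=1000 → (cmp)
[4] flags=1000 CS?F → skip
[5] flags=1000 CC?T → r0=0x0c

FIX = (r1, 0x6a)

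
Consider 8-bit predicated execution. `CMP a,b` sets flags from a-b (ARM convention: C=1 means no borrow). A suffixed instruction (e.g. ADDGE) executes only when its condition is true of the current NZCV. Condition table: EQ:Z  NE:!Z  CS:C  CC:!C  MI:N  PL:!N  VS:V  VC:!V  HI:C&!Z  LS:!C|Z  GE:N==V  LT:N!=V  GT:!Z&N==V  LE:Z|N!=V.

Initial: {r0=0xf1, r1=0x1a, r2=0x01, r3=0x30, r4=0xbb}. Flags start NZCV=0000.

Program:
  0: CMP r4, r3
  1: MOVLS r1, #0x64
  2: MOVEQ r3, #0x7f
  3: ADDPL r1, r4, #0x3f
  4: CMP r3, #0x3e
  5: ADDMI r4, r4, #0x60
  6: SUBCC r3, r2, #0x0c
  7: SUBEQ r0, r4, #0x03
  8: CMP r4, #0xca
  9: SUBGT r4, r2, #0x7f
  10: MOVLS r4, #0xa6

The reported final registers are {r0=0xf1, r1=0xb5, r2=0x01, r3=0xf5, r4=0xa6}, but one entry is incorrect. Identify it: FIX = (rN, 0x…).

0: ✓ CMP  NZCV=1010
1: · MOVLS
2: · MOVEQ
3: · ADDPL
4: ✓ CMP  NZCV=1000
5: ✓ ADDMI  r4←0x1b
6: ✓ SUBCC  r3←0xf5
7: · SUBEQ
8: ✓ CMP  NZCV=0000
9: ✓ SUBGT  r4←0x82
10: ✓ MOVLS  r4←0xa6

FIX = (r1, 0x1a)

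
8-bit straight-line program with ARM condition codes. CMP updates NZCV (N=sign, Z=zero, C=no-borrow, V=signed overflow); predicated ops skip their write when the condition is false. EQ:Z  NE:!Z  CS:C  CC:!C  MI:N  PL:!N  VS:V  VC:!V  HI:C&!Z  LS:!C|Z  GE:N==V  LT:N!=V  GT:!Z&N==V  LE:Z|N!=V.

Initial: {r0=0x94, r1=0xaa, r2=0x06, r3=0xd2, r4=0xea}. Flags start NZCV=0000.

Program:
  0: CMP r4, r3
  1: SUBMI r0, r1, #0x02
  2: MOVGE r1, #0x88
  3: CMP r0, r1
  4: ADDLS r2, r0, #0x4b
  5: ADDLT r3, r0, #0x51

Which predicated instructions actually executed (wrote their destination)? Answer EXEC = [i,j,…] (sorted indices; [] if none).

0: ✓ CMP  NZCV=0010
1: · SUBMI
2: ✓ MOVGE  r1←0x88
3: ✓ CMP  NZCV=0010
4: · ADDLS
5: · ADDLT

EXEC = [2]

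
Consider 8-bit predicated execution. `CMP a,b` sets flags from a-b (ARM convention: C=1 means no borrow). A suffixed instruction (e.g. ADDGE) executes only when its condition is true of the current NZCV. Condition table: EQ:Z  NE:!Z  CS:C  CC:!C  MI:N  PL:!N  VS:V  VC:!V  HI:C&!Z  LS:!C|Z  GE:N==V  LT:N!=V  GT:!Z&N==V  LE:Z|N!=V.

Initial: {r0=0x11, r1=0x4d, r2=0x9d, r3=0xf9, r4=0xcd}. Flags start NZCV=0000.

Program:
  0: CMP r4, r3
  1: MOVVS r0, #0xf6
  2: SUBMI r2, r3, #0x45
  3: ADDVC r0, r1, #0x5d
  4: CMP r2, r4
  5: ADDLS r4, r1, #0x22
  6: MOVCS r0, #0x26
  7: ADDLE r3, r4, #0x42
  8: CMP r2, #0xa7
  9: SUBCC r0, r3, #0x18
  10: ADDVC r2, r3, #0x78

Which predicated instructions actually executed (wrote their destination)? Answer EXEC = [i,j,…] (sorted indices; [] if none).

[0] flags=1000 → (cmp)
[1] flags=1000 VS?F → skip
[2] flags=1000 MI?T → r2=0xb4
[3] flags=1000 VC?T → r0=0xaa
[4] flags=1000 → (cmp)
[5] flags=1000 LS?T → r4=0x6f
[6] flags=1000 CS?F → skip
[7] flags=1000 LE?T → r3=0xb1
[8] flags=0010 → (cmp)
[9] flags=0010 CC?F → skip
[10] flags=0010 VC?T → r2=0x29

EXEC = [2,3,5,7,10]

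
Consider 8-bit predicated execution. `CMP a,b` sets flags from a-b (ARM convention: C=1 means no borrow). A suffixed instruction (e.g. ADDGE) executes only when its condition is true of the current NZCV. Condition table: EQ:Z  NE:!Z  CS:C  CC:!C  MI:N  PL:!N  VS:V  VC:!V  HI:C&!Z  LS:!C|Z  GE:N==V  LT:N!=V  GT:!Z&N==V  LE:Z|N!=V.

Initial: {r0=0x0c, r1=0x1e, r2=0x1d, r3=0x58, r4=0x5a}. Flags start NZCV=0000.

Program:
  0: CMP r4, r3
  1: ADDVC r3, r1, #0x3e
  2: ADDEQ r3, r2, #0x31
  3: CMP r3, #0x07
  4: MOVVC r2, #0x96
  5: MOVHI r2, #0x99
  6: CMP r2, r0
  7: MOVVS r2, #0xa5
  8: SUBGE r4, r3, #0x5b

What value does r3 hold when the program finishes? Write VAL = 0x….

VAL = 0x5c

0: ✓ CMP  NZCV=0010
1: ✓ ADDVC  r3←0x5c
2: · ADDEQ
3: ✓ CMP  NZCV=0010
4: ✓ MOVVC  r2←0x96
5: ✓ MOVHI  r2←0x99
6: ✓ CMP  NZCV=1010
7: · MOVVS
8: · SUBGE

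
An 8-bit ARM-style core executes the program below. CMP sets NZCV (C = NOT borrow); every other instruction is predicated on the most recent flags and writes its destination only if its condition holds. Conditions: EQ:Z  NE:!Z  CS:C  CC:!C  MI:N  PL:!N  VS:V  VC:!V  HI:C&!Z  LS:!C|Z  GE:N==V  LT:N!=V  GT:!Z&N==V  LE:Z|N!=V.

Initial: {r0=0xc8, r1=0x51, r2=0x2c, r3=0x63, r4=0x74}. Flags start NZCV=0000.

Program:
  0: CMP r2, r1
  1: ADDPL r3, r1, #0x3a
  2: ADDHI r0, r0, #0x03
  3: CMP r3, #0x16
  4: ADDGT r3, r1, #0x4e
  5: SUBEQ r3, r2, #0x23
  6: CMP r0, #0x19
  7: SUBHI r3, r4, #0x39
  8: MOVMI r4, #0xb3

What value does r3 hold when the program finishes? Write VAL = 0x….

[0] flags=1000 → (cmp)
[1] flags=1000 PL?F → skip
[2] flags=1000 HI?F → skip
[3] flags=0010 → (cmp)
[4] flags=0010 GT?T → r3=0x9f
[5] flags=0010 EQ?F → skip
[6] flags=1010 → (cmp)
[7] flags=1010 HI?T → r3=0x3b
[8] flags=1010 MI?T → r4=0xb3

VAL = 0x3b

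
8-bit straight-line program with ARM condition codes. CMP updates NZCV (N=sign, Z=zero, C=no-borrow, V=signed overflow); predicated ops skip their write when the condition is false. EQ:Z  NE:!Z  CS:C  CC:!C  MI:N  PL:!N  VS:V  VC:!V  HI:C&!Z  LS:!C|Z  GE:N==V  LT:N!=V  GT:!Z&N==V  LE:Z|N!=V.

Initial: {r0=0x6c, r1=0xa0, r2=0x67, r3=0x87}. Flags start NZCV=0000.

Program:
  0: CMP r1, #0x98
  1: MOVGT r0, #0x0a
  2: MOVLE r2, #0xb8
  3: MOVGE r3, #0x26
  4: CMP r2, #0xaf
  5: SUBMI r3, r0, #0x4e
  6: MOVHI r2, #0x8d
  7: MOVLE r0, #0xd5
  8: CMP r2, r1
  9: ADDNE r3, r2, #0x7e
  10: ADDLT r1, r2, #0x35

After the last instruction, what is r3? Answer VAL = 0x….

0: ✓ CMP  NZCV=0010
1: ✓ MOVGT  r0←0x0a
2: · MOVLE
3: ✓ MOVGE  r3←0x26
4: ✓ CMP  NZCV=1001
5: ✓ SUBMI  r3←0xbc
6: · MOVHI
7: · MOVLE
8: ✓ CMP  NZCV=1001
9: ✓ ADDNE  r3←0xe5
10: · ADDLT

VAL = 0xe5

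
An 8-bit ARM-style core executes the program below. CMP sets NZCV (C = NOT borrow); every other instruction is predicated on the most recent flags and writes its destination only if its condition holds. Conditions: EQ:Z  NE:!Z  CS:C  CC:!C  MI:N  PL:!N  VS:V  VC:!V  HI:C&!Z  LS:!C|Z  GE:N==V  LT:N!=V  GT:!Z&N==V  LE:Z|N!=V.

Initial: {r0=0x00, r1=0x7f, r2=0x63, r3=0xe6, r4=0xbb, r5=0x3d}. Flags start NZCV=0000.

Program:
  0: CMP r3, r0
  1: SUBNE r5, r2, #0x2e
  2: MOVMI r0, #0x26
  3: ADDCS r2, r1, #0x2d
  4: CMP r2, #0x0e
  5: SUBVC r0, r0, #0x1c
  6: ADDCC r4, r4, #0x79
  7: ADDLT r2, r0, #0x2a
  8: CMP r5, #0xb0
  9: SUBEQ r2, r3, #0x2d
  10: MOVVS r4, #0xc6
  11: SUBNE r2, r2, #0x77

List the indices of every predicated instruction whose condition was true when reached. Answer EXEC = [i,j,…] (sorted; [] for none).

EXEC = [1,2,3,5,7,10,11]

[0] flags=1010 → (cmp)
[1] flags=1010 NE?T → r5=0x35
[2] flags=1010 MI?T → r0=0x26
[3] flags=1010 CS?T → r2=0xac
[4] flags=1010 → (cmp)
[5] flags=1010 VC?T → r0=0x0a
[6] flags=1010 CC?F → skip
[7] flags=1010 LT?T → r2=0x34
[8] flags=1001 → (cmp)
[9] flags=1001 EQ?F → skip
[10] flags=1001 VS?T → r4=0xc6
[11] flags=1001 NE?T → r2=0xbd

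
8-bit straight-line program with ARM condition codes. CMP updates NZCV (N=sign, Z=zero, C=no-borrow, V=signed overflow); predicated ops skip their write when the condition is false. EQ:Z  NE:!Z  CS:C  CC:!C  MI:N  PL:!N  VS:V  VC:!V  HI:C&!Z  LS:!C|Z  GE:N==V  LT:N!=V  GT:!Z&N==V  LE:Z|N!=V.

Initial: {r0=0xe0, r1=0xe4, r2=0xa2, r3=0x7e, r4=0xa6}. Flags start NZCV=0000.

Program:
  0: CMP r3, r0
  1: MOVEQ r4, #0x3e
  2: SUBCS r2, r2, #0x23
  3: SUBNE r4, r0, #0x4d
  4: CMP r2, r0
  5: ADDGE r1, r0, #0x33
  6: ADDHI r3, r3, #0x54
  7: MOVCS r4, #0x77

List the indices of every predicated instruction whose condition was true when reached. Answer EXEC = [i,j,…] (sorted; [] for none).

0: ✓ CMP  NZCV=1001
1: · MOVEQ
2: · SUBCS
3: ✓ SUBNE  r4←0x93
4: ✓ CMP  NZCV=1000
5: · ADDGE
6: · ADDHI
7: · MOVCS

EXEC = [3]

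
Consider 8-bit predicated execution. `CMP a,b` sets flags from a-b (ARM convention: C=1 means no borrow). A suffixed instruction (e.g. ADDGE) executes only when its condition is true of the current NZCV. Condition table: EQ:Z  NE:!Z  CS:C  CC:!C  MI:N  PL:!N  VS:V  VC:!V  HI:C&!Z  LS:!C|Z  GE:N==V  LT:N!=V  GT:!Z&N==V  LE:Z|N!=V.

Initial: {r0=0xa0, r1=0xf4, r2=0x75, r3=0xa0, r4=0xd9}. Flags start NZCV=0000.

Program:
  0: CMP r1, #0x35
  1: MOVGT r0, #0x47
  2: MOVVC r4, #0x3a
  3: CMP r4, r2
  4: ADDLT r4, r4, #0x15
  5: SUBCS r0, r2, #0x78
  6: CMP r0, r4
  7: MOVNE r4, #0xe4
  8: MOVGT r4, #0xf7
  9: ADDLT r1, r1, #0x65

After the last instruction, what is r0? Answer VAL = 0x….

0: ✓ CMP  NZCV=1010
1: · MOVGT
2: ✓ MOVVC  r4←0x3a
3: ✓ CMP  NZCV=1000
4: ✓ ADDLT  r4←0x4f
5: · SUBCS
6: ✓ CMP  NZCV=0011
7: ✓ MOVNE  r4←0xe4
8: · MOVGT
9: ✓ ADDLT  r1←0x59

VAL = 0xa0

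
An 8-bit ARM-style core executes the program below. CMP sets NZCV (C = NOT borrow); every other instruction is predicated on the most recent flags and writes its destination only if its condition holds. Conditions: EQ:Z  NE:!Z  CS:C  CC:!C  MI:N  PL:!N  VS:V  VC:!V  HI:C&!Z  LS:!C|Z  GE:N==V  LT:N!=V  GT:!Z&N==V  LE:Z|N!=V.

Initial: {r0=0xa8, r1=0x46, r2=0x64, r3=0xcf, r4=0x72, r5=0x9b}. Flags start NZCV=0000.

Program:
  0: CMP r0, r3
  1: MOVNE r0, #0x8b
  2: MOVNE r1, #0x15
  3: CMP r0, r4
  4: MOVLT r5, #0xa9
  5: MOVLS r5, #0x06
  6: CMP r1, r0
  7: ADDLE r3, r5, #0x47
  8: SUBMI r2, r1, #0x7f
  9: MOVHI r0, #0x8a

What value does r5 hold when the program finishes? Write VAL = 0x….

[0] flags=1000 → (cmp)
[1] flags=1000 NE?T → r0=0x8b
[2] flags=1000 NE?T → r1=0x15
[3] flags=0011 → (cmp)
[4] flags=0011 LT?T → r5=0xa9
[5] flags=0011 LS?F → skip
[6] flags=1001 → (cmp)
[7] flags=1001 LE?F → skip
[8] flags=1001 MI?T → r2=0x96
[9] flags=1001 HI?F → skip

VAL = 0xa9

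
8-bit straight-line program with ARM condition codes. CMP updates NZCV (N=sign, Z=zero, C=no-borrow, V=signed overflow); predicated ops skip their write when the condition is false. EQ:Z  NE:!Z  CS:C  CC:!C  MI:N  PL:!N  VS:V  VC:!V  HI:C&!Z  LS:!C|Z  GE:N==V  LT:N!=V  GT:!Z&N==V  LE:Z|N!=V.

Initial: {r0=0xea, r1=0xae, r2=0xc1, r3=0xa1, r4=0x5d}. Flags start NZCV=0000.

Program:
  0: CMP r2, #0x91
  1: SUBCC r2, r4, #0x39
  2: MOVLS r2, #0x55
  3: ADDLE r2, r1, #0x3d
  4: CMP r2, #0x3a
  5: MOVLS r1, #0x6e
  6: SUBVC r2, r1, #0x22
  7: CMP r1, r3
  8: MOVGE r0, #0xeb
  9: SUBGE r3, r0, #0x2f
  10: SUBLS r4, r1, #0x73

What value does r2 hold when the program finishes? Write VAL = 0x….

[0] flags=0010 → (cmp)
[1] flags=0010 CC?F → skip
[2] flags=0010 LS?F → skip
[3] flags=0010 LE?F → skip
[4] flags=1010 → (cmp)
[5] flags=1010 LS?F → skip
[6] flags=1010 VC?T → r2=0x8c
[7] flags=0010 → (cmp)
[8] flags=0010 GE?T → r0=0xeb
[9] flags=0010 GE?T → r3=0xbc
[10] flags=0010 LS?F → skip

VAL = 0x8c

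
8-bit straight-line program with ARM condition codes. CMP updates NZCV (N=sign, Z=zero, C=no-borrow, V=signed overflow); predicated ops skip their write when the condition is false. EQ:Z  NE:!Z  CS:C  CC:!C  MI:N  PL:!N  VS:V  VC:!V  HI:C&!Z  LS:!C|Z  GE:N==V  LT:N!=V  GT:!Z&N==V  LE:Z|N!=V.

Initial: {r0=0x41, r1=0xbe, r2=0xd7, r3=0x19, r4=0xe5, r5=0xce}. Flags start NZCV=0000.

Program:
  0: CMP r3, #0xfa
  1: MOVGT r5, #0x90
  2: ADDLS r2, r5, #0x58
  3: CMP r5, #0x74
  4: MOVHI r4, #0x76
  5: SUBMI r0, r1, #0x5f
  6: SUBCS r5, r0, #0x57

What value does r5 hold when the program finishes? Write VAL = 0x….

VAL = 0xea

0: ✓ CMP  NZCV=0000
1: ✓ MOVGT  r5←0x90
2: ✓ ADDLS  r2←0xe8
3: ✓ CMP  NZCV=0011
4: ✓ MOVHI  r4←0x76
5: · SUBMI
6: ✓ SUBCS  r5←0xea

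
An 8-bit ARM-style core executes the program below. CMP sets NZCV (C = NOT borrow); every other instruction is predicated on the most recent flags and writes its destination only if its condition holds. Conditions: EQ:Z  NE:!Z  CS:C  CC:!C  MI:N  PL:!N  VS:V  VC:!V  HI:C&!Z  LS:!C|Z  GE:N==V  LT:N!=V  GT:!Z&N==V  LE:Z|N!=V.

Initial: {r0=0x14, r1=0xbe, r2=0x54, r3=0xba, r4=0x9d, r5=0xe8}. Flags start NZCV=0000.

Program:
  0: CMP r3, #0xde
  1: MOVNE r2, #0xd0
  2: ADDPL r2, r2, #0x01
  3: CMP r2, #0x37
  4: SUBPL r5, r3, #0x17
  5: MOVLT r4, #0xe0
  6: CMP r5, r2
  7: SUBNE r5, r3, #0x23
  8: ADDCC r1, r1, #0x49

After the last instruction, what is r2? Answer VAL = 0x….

VAL = 0xd0

0: ✓ CMP  NZCV=1000
1: ✓ MOVNE  r2←0xd0
2: · ADDPL
3: ✓ CMP  NZCV=1010
4: · SUBPL
5: ✓ MOVLT  r4←0xe0
6: ✓ CMP  NZCV=0010
7: ✓ SUBNE  r5←0x97
8: · ADDCC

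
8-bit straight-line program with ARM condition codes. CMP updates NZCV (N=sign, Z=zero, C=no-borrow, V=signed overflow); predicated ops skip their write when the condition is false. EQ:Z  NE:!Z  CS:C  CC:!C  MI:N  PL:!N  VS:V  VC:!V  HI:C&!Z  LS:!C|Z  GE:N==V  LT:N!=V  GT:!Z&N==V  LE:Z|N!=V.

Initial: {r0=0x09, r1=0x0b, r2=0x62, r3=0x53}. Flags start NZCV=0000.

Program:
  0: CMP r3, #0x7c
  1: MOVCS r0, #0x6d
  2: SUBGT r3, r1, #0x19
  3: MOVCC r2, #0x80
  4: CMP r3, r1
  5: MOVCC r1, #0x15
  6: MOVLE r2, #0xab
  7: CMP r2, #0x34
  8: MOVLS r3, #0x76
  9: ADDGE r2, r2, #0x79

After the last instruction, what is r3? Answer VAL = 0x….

[0] flags=1000 → (cmp)
[1] flags=1000 CS?F → skip
[2] flags=1000 GT?F → skip
[3] flags=1000 CC?T → r2=0x80
[4] flags=0010 → (cmp)
[5] flags=0010 CC?F → skip
[6] flags=0010 LE?F → skip
[7] flags=0011 → (cmp)
[8] flags=0011 LS?F → skip
[9] flags=0011 GE?F → skip

VAL = 0x53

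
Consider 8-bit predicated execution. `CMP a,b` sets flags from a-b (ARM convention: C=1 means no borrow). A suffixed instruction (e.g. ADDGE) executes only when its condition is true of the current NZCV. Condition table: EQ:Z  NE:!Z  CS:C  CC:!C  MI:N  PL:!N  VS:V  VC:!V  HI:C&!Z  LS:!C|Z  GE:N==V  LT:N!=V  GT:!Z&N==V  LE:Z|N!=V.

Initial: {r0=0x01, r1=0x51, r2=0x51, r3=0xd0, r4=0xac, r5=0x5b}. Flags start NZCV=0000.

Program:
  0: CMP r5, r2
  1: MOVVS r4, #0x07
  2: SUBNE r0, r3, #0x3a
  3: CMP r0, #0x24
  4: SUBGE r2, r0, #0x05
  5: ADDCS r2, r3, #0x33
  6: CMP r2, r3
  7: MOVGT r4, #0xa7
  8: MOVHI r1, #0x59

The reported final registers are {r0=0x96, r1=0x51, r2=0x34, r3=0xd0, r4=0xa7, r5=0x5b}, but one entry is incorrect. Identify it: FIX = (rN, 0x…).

[0] flags=0010 → (cmp)
[1] flags=0010 VS?F → skip
[2] flags=0010 NE?T → r0=0x96
[3] flags=0011 → (cmp)
[4] flags=0011 GE?F → skip
[5] flags=0011 CS?T → r2=0x03
[6] flags=0000 → (cmp)
[7] flags=0000 GT?T → r4=0xa7
[8] flags=0000 HI?F → skip

FIX = (r2, 0x03)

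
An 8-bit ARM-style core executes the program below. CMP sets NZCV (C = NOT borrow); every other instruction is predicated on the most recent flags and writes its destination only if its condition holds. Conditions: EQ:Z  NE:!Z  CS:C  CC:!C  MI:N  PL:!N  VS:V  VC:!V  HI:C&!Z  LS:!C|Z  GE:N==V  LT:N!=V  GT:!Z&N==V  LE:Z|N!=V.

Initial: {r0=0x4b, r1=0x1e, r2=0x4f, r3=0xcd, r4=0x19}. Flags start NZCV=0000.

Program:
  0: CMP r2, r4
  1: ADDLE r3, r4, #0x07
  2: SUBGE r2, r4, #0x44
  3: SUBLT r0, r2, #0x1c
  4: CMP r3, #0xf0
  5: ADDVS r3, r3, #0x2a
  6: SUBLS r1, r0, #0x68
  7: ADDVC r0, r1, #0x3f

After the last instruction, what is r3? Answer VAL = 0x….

[0] flags=0010 → (cmp)
[1] flags=0010 LE?F → skip
[2] flags=0010 GE?T → r2=0xd5
[3] flags=0010 LT?F → skip
[4] flags=1000 → (cmp)
[5] flags=1000 VS?F → skip
[6] flags=1000 LS?T → r1=0xe3
[7] flags=1000 VC?T → r0=0x22

VAL = 0xcd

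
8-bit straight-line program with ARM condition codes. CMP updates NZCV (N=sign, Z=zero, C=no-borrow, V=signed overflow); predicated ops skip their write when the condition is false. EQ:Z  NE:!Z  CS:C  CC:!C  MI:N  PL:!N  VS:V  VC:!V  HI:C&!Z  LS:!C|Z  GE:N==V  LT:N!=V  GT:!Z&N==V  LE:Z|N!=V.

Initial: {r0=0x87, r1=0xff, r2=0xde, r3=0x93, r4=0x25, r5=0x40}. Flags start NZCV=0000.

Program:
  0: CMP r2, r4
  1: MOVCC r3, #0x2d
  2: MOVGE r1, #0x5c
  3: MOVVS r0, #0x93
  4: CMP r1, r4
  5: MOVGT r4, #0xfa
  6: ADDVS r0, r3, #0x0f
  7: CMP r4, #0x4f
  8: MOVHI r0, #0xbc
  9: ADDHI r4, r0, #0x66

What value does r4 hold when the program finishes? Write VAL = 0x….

VAL = 0x25

[0] flags=1010 → (cmp)
[1] flags=1010 CC?F → skip
[2] flags=1010 GE?F → skip
[3] flags=1010 VS?F → skip
[4] flags=1010 → (cmp)
[5] flags=1010 GT?F → skip
[6] flags=1010 VS?F → skip
[7] flags=1000 → (cmp)
[8] flags=1000 HI?F → skip
[9] flags=1000 HI?F → skip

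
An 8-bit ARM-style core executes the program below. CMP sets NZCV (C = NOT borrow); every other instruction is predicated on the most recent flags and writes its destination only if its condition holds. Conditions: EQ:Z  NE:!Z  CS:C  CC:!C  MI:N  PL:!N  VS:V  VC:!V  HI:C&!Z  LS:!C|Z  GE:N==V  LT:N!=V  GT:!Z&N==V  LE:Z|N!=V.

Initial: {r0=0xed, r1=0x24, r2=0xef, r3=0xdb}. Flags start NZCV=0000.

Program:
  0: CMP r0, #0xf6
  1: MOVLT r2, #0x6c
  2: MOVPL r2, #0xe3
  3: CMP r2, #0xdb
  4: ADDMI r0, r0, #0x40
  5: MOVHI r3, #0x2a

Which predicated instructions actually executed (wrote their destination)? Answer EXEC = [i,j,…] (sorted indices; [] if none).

EXEC = [1,4]

0: ✓ CMP  NZCV=1000
1: ✓ MOVLT  r2←0x6c
2: · MOVPL
3: ✓ CMP  NZCV=1001
4: ✓ ADDMI  r0←0x2d
5: · MOVHI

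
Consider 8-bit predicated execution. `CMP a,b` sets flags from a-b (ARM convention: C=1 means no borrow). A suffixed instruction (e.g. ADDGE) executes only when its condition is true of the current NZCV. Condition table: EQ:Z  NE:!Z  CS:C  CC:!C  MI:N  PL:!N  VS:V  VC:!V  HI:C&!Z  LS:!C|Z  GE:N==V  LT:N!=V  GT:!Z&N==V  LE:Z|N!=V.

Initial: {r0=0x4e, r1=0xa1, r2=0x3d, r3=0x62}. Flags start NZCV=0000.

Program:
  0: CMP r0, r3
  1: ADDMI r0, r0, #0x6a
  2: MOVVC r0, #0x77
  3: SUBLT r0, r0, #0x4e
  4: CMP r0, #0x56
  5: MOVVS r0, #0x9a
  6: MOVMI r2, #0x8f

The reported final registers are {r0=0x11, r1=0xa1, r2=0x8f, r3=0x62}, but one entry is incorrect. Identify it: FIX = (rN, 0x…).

FIX = (r0, 0x29)

[0] flags=1000 → (cmp)
[1] flags=1000 MI?T → r0=0xb8
[2] flags=1000 VC?T → r0=0x77
[3] flags=1000 LT?T → r0=0x29
[4] flags=1000 → (cmp)
[5] flags=1000 VS?F → skip
[6] flags=1000 MI?T → r2=0x8f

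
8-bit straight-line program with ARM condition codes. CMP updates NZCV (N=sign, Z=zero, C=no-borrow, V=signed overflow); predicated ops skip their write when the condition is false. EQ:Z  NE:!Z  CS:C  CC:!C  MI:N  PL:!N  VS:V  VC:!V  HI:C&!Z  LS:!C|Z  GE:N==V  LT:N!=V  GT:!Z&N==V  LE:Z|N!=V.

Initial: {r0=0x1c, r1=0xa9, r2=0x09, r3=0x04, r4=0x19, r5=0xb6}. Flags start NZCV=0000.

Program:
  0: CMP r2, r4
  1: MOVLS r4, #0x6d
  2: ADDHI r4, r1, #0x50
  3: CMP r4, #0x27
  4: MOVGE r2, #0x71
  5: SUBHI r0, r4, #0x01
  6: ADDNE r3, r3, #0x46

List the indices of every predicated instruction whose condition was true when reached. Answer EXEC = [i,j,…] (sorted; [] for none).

EXEC = [1,4,5,6]

0: ✓ CMP  NZCV=1000
1: ✓ MOVLS  r4←0x6d
2: · ADDHI
3: ✓ CMP  NZCV=0010
4: ✓ MOVGE  r2←0x71
5: ✓ SUBHI  r0←0x6c
6: ✓ ADDNE  r3←0x4a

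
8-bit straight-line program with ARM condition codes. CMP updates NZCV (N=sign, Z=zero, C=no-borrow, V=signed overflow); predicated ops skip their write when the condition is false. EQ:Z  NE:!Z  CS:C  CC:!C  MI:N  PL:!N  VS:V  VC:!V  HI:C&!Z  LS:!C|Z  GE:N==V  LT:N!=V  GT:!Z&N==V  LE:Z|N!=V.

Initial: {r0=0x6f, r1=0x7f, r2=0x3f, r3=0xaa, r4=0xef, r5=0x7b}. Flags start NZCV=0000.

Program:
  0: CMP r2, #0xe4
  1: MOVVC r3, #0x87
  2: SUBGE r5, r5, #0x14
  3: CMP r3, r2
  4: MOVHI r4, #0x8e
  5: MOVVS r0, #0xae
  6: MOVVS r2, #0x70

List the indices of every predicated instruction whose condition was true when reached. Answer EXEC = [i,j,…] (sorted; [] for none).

EXEC = [1,2,4,5,6]

0: ✓ CMP  NZCV=0000
1: ✓ MOVVC  r3←0x87
2: ✓ SUBGE  r5←0x67
3: ✓ CMP  NZCV=0011
4: ✓ MOVHI  r4←0x8e
5: ✓ MOVVS  r0←0xae
6: ✓ MOVVS  r2←0x70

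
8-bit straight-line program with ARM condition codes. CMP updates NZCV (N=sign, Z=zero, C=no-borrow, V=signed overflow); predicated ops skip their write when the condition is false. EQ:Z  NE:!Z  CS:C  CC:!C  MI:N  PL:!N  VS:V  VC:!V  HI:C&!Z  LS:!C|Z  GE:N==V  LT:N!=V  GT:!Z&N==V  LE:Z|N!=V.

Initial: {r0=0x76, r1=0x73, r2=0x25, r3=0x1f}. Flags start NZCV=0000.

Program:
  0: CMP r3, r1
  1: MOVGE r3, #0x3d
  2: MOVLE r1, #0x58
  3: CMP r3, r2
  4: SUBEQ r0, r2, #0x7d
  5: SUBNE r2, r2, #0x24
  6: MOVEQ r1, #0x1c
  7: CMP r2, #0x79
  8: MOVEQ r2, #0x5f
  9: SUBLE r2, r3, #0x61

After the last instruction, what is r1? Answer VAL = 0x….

VAL = 0x58

[0] flags=1000 → (cmp)
[1] flags=1000 GE?F → skip
[2] flags=1000 LE?T → r1=0x58
[3] flags=1000 → (cmp)
[4] flags=1000 EQ?F → skip
[5] flags=1000 NE?T → r2=0x01
[6] flags=1000 EQ?F → skip
[7] flags=1000 → (cmp)
[8] flags=1000 EQ?F → skip
[9] flags=1000 LE?T → r2=0xbe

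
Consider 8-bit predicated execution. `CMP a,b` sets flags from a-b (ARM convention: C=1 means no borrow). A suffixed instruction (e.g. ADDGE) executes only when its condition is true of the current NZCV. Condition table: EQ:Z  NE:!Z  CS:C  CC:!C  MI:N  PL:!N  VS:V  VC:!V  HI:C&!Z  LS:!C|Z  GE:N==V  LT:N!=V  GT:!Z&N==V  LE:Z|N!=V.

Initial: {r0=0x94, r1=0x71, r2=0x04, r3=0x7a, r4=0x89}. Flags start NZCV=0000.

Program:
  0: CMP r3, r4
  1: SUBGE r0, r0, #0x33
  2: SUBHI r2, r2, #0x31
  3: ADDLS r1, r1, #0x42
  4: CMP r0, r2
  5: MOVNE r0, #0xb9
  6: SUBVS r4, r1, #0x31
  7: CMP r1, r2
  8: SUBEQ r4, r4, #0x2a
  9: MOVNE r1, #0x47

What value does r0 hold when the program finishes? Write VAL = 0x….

VAL = 0xb9

[0] flags=1001 → (cmp)
[1] flags=1001 GE?T → r0=0x61
[2] flags=1001 HI?F → skip
[3] flags=1001 LS?T → r1=0xb3
[4] flags=0010 → (cmp)
[5] flags=0010 NE?T → r0=0xb9
[6] flags=0010 VS?F → skip
[7] flags=1010 → (cmp)
[8] flags=1010 EQ?F → skip
[9] flags=1010 NE?T → r1=0x47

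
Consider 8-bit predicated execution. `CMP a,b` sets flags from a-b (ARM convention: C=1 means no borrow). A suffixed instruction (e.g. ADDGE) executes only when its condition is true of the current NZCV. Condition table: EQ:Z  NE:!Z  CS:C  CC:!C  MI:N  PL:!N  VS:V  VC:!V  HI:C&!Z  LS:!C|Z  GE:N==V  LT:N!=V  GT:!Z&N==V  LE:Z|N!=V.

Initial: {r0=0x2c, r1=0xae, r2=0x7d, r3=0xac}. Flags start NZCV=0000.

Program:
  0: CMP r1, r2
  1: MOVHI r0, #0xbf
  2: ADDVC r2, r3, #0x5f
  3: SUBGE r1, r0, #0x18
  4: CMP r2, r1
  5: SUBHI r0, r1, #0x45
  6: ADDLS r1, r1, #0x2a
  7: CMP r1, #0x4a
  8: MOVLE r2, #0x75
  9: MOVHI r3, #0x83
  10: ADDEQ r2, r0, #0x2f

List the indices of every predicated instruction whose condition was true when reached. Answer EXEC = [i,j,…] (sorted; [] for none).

[0] flags=0011 → (cmp)
[1] flags=0011 HI?T → r0=0xbf
[2] flags=0011 VC?F → skip
[3] flags=0011 GE?F → skip
[4] flags=1001 → (cmp)
[5] flags=1001 HI?F → skip
[6] flags=1001 LS?T → r1=0xd8
[7] flags=1010 → (cmp)
[8] flags=1010 LE?T → r2=0x75
[9] flags=1010 HI?T → r3=0x83
[10] flags=1010 EQ?F → skip

EXEC = [1,6,8,9]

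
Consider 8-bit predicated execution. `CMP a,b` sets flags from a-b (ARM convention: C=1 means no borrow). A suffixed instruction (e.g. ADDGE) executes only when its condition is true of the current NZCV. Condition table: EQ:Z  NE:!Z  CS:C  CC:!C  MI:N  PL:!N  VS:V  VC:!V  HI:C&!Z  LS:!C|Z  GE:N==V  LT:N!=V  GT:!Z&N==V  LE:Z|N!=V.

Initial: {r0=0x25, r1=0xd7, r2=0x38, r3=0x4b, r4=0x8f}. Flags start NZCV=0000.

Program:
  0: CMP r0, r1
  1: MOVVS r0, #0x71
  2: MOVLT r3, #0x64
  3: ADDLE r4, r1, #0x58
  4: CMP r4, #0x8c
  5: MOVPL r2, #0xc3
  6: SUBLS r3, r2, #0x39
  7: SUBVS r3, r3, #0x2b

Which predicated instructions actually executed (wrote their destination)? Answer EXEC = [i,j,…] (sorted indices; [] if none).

EXEC = [5]

[0] flags=0000 → (cmp)
[1] flags=0000 VS?F → skip
[2] flags=0000 LT?F → skip
[3] flags=0000 LE?F → skip
[4] flags=0010 → (cmp)
[5] flags=0010 PL?T → r2=0xc3
[6] flags=0010 LS?F → skip
[7] flags=0010 VS?F → skip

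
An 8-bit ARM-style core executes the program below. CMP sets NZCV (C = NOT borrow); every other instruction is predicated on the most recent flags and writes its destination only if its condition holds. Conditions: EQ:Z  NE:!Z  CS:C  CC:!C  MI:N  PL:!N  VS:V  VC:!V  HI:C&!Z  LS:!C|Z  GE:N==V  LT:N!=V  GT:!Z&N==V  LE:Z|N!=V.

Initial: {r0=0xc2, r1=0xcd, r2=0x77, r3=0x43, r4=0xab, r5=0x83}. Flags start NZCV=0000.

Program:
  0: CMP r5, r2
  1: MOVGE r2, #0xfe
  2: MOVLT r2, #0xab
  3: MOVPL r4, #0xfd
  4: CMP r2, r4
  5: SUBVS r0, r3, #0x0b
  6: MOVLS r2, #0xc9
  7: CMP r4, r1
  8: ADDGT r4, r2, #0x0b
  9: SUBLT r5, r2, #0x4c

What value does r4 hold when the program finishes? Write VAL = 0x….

VAL = 0xd4

0: ✓ CMP  NZCV=0011
1: · MOVGE
2: ✓ MOVLT  r2←0xab
3: ✓ MOVPL  r4←0xfd
4: ✓ CMP  NZCV=1000
5: · SUBVS
6: ✓ MOVLS  r2←0xc9
7: ✓ CMP  NZCV=0010
8: ✓ ADDGT  r4←0xd4
9: · SUBLT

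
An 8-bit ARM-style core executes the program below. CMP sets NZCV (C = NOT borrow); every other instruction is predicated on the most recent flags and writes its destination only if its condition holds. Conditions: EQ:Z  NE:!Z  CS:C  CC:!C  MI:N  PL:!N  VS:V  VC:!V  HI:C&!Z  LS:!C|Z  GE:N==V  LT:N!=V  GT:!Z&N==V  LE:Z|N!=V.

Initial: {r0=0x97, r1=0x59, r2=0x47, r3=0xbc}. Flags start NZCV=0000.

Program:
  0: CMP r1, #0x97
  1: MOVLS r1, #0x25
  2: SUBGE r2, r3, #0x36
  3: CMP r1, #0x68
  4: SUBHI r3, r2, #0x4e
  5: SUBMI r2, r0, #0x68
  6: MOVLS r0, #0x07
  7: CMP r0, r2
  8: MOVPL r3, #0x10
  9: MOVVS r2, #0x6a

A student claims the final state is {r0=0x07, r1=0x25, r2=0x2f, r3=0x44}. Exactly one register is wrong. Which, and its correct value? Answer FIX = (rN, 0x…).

0: ✓ CMP  NZCV=1001
1: ✓ MOVLS  r1←0x25
2: ✓ SUBGE  r2←0x86
3: ✓ CMP  NZCV=1000
4: · SUBHI
5: ✓ SUBMI  r2←0x2f
6: ✓ MOVLS  r0←0x07
7: ✓ CMP  NZCV=1000
8: · MOVPL
9: · MOVVS

FIX = (r3, 0xbc)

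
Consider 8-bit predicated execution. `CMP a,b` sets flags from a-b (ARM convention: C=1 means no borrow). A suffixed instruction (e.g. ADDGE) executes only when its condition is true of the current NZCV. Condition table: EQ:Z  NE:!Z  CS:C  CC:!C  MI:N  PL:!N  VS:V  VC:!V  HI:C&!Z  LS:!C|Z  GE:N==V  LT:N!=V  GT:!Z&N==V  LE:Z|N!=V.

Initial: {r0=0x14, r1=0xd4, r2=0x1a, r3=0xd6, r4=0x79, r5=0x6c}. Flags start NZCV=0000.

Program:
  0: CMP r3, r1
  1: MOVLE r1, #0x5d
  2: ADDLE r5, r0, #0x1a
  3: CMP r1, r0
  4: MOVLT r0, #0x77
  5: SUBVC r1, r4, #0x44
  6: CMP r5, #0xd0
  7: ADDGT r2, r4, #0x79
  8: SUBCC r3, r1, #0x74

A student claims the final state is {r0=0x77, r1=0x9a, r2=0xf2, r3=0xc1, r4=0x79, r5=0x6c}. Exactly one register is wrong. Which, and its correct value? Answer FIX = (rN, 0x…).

[0] flags=0010 → (cmp)
[1] flags=0010 LE?F → skip
[2] flags=0010 LE?F → skip
[3] flags=1010 → (cmp)
[4] flags=1010 LT?T → r0=0x77
[5] flags=1010 VC?T → r1=0x35
[6] flags=1001 → (cmp)
[7] flags=1001 GT?T → r2=0xf2
[8] flags=1001 CC?T → r3=0xc1

FIX = (r1, 0x35)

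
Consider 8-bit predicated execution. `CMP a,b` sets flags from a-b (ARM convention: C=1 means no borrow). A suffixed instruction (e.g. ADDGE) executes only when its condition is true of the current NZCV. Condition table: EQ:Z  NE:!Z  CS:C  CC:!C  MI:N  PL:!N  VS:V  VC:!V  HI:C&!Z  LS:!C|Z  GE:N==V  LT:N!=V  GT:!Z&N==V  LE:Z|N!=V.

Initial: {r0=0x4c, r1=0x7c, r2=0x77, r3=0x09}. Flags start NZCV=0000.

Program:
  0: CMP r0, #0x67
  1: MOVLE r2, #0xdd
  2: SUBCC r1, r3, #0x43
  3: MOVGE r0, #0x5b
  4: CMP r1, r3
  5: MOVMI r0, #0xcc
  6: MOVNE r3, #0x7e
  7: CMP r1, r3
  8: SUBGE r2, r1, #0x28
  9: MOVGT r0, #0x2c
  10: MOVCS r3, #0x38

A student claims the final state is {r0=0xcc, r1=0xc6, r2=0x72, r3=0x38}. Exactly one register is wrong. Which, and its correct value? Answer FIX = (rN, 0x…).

[0] flags=1000 → (cmp)
[1] flags=1000 LE?T → r2=0xdd
[2] flags=1000 CC?T → r1=0xc6
[3] flags=1000 GE?F → skip
[4] flags=1010 → (cmp)
[5] flags=1010 MI?T → r0=0xcc
[6] flags=1010 NE?T → r3=0x7e
[7] flags=0011 → (cmp)
[8] flags=0011 GE?F → skip
[9] flags=0011 GT?F → skip
[10] flags=0011 CS?T → r3=0x38

FIX = (r2, 0xdd)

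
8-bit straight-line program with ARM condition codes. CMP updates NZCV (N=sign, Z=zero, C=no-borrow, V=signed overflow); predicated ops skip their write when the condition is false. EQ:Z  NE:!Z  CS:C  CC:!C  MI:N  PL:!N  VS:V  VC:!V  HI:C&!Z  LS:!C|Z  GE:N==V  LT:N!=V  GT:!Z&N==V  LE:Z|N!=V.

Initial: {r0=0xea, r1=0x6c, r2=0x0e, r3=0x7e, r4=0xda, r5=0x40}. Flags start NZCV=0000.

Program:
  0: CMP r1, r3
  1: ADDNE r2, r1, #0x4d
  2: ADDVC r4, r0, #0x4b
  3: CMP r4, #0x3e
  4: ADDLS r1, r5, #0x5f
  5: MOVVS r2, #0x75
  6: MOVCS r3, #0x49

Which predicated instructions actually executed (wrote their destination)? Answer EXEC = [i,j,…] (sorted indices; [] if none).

EXEC = [1,2,4]

0: ✓ CMP  NZCV=1000
1: ✓ ADDNE  r2←0xb9
2: ✓ ADDVC  r4←0x35
3: ✓ CMP  NZCV=1000
4: ✓ ADDLS  r1←0x9f
5: · MOVVS
6: · MOVCS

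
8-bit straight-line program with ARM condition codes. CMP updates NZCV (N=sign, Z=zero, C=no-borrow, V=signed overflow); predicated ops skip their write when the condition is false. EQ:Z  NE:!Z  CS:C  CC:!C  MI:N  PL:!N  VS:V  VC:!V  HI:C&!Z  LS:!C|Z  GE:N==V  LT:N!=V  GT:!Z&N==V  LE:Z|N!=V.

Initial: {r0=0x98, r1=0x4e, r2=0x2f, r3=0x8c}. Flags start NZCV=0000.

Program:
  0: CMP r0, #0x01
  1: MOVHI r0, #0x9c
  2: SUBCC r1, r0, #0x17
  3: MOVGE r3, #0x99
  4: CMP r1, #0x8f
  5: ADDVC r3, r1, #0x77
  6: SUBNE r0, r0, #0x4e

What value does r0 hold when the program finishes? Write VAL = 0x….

VAL = 0x4e

[0] flags=1010 → (cmp)
[1] flags=1010 HI?T → r0=0x9c
[2] flags=1010 CC?F → skip
[3] flags=1010 GE?F → skip
[4] flags=1001 → (cmp)
[5] flags=1001 VC?F → skip
[6] flags=1001 NE?T → r0=0x4e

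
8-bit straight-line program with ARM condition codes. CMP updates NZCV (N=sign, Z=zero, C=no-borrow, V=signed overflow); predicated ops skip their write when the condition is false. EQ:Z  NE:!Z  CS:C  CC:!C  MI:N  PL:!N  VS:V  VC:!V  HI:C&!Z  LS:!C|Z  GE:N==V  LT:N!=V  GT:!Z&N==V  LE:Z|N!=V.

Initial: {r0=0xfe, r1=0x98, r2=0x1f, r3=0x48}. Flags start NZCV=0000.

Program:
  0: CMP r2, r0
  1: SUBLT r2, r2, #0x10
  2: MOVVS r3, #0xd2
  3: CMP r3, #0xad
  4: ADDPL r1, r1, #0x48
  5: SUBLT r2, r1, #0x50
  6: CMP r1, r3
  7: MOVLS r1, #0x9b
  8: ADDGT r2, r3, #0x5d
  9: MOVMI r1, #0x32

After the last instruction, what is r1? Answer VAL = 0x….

VAL = 0x98

0: ✓ CMP  NZCV=0000
1: · SUBLT
2: · MOVVS
3: ✓ CMP  NZCV=1001
4: · ADDPL
5: · SUBLT
6: ✓ CMP  NZCV=0011
7: · MOVLS
8: · ADDGT
9: · MOVMI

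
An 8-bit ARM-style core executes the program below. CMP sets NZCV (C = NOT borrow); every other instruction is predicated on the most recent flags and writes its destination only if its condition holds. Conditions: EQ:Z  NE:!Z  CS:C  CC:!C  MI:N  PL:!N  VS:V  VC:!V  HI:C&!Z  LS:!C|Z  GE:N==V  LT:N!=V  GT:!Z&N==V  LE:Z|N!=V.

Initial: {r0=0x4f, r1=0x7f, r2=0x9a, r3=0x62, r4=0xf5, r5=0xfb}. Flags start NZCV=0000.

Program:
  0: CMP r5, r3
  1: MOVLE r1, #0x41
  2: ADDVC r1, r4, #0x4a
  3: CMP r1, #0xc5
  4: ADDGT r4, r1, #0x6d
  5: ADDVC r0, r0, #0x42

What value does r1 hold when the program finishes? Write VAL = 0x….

[0] flags=1010 → (cmp)
[1] flags=1010 LE?T → r1=0x41
[2] flags=1010 VC?T → r1=0x3f
[3] flags=0000 → (cmp)
[4] flags=0000 GT?T → r4=0xac
[5] flags=0000 VC?T → r0=0x91

VAL = 0x3f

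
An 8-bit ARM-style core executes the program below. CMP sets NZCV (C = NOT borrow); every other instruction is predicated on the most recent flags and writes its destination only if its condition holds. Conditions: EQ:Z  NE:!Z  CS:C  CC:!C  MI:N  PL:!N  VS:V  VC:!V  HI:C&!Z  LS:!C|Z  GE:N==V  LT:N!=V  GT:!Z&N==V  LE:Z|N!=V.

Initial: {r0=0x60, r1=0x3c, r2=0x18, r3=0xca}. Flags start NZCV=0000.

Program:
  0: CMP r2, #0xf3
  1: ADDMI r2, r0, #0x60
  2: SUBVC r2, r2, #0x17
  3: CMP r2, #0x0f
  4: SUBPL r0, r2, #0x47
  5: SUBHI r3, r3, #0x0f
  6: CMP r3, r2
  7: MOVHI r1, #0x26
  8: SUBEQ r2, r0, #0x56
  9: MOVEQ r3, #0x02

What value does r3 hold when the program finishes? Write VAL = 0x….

0: ✓ CMP  NZCV=0000
1: · ADDMI
2: ✓ SUBVC  r2←0x01
3: ✓ CMP  NZCV=1000
4: · SUBPL
5: · SUBHI
6: ✓ CMP  NZCV=1010
7: ✓ MOVHI  r1←0x26
8: · SUBEQ
9: · MOVEQ

VAL = 0xca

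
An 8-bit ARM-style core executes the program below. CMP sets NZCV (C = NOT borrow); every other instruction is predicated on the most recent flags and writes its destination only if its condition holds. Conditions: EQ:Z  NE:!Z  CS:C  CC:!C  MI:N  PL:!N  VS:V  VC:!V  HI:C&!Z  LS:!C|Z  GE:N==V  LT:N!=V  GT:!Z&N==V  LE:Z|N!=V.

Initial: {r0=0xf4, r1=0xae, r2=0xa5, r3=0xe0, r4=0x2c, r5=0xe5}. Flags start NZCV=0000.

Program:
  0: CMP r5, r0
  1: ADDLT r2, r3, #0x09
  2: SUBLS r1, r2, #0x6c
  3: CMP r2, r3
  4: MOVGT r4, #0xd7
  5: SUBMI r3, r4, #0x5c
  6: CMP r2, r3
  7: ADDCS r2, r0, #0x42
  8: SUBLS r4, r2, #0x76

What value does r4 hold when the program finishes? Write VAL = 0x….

VAL = 0xd7

0: ✓ CMP  NZCV=1000
1: ✓ ADDLT  r2←0xe9
2: ✓ SUBLS  r1←0x7d
3: ✓ CMP  NZCV=0010
4: ✓ MOVGT  r4←0xd7
5: · SUBMI
6: ✓ CMP  NZCV=0010
7: ✓ ADDCS  r2←0x36
8: · SUBLS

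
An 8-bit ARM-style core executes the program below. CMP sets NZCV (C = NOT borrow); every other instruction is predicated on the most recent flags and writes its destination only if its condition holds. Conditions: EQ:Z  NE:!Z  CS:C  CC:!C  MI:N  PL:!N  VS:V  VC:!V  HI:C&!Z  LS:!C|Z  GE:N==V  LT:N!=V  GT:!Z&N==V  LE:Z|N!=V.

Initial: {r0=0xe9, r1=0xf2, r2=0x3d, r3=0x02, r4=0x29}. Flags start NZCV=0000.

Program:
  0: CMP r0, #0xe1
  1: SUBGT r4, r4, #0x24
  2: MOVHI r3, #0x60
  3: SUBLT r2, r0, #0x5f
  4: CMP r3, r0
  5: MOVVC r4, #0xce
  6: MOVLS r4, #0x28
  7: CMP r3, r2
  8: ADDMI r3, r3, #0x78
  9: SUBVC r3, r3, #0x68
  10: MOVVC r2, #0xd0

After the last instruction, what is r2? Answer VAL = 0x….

VAL = 0xd0

[0] flags=0010 → (cmp)
[1] flags=0010 GT?T → r4=0x05
[2] flags=0010 HI?T → r3=0x60
[3] flags=0010 LT?F → skip
[4] flags=0000 → (cmp)
[5] flags=0000 VC?T → r4=0xce
[6] flags=0000 LS?T → r4=0x28
[7] flags=0010 → (cmp)
[8] flags=0010 MI?F → skip
[9] flags=0010 VC?T → r3=0xf8
[10] flags=0010 VC?T → r2=0xd0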